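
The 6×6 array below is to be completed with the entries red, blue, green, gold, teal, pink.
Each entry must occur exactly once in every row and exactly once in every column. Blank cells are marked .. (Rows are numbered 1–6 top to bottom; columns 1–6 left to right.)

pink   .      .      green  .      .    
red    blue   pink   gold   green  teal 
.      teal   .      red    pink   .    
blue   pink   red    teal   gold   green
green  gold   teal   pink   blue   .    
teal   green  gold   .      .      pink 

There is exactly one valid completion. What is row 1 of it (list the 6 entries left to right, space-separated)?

pink red blue green teal gold

Row 1, column 2: row 1 has {green, pink} and column 2 has {blue, green, gold, teal, pink}, leaving only red.
Row 1, column 3: row 1 has {red, green, pink} and column 3 has {red, gold, teal, pink}, leaving only blue.
Row 1, column 5: row 1 has {red, blue, green, pink} and column 5 has {blue, green, gold, pink}, leaving only teal.
Row 1, column 6: row 1 has {red, blue, green, teal, pink} and column 6 has {green, teal, pink}, leaving only gold.
So row 1 reads: pink red blue green teal gold.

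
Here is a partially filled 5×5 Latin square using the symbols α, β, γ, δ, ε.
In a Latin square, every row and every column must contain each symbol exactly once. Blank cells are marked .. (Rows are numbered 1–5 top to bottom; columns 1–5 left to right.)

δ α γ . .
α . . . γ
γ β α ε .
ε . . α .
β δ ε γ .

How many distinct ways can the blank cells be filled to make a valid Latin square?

1

Row 1, column 4: eliminating its row and column leaves {β}.
Row 1, column 5: eliminating its row and column leaves {β, ε}.
Row 2, column 2: eliminating its row and column leaves {ε}.
Row 2, column 3: eliminating its row and column leaves {β, δ}.
Row 2, column 4: eliminating its row and column leaves {β, δ}.
Row 3, column 5: eliminating its row and column leaves {δ}.
Row 4, column 2: eliminating its row and column leaves {γ}.
Row 4, column 3: eliminating its row and column leaves {β, δ}.
Row 4, column 5: eliminating its row and column leaves {β, δ}.
Row 5, column 5: eliminating its row and column leaves {α}.
Only one assignment across all blanks avoids any row or column repeat, giving 1 completion.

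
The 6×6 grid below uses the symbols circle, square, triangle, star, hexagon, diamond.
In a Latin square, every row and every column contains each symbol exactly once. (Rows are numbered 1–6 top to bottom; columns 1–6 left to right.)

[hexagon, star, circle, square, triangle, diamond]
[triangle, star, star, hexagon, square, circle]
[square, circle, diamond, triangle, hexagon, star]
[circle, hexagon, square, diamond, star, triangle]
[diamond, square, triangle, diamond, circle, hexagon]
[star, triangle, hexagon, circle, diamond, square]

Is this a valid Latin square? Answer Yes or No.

No

Row 2 contains star twice (at columns 2 and 3); row 5 is also not a permutation.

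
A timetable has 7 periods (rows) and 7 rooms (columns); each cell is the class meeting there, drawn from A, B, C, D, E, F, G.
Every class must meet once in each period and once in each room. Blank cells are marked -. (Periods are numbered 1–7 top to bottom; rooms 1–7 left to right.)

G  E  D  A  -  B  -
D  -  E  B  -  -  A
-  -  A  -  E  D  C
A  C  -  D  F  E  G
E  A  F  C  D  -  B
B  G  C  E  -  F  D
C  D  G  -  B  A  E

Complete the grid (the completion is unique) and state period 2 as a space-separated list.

Period 2, room 2: period 2 has {A, B, D, E} and room 2 has {A, C, D, E, G}, leaving only F.
Period 1, room 5: period 1 has {A, B, D, E, G} and room 5 has {B, D, E, F}, leaving only C.
Period 2, room 5: period 2 has {A, B, D, E, F} and room 5 has {B, C, D, E, F}, leaving only G.
Period 2, room 6: period 2 has {A, B, D, E, F, G} and room 6 has {A, B, D, E, F}, leaving only C.
So period 2 reads: D F E B G C A.

D F E B G C A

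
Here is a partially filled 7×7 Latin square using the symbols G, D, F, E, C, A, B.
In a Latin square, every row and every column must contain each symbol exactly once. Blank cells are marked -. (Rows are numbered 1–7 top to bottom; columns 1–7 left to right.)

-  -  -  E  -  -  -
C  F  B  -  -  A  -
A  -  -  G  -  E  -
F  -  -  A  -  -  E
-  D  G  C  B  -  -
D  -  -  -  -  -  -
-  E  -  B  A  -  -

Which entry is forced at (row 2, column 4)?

D

Row 2 already has {F, C, A, B} and column 4 already has {G, E, C, A, B}, so row 2, column 4 must be D.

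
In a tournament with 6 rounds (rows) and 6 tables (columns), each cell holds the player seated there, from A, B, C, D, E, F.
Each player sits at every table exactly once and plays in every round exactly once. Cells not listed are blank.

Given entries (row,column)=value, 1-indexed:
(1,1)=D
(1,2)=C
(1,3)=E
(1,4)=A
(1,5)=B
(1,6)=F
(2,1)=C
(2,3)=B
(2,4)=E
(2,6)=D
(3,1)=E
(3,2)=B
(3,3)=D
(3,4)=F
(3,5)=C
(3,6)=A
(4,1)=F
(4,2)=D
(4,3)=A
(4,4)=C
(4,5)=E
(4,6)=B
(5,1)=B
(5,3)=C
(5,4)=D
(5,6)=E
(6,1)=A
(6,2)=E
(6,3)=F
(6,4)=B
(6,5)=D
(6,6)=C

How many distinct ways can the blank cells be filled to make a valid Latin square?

2

Round 2, table 2: eliminating its round and table leaves {A, F}.
Round 2, table 5: eliminating its round and table leaves {A, F}.
Round 5, table 2: eliminating its round and table leaves {A, F}.
Round 5, table 5: eliminating its round and table leaves {A, F}.
Enumerating the assignments across these blanks that avoid any round or table repeat gives 2 completions.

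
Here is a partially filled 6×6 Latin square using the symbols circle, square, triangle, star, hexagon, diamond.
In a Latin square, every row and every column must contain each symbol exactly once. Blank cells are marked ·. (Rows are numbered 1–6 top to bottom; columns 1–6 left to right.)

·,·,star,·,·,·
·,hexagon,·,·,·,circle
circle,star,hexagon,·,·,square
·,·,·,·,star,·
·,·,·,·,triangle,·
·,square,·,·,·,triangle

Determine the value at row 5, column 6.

star

Row 3, column 5: row 3 has {circle, square, star, hexagon} and column 5 has {triangle, star}, leaving only diamond.
Row 2, column 5: row 2 has {circle, hexagon} and column 5 has {triangle, star, diamond}, leaving only square.
Row 3, column 4: row 3 has {circle, square, star, hexagon, diamond} and column 4 has {}, leaving only triangle.
Row 5, column 6 is narrowed to {star, hexagon, diamond}.
If it were hexagon, then row 4, column 6 would be left with no valid symbol.
If it were diamond, then row 4, column 6 would be left with no valid symbol.
So row 5, column 6 must be star.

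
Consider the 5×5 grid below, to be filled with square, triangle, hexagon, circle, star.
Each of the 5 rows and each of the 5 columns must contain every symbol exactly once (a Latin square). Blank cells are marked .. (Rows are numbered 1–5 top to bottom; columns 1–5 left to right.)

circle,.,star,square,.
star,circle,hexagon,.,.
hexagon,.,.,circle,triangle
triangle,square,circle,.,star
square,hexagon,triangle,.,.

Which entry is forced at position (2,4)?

Row 2 already has {hexagon, circle, star} and column 4 already has {square, circle}, so row 2, column 4 must be triangle.

triangle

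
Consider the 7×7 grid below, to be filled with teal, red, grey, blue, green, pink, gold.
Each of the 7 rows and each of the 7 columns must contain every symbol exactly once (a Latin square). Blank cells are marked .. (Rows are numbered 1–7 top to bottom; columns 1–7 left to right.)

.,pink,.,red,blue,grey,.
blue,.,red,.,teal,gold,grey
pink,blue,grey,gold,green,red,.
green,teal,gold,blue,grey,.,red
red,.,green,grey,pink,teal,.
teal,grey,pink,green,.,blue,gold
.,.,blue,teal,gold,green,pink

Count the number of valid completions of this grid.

1

Row 1, column 1: eliminating its row and column leaves {gold}.
Row 1, column 3: eliminating its row and column leaves {teal}.
Row 1, column 7: eliminating its row and column leaves {teal, green}.
Row 2, column 2: eliminating its row and column leaves {green}.
Row 2, column 4: eliminating its row and column leaves {pink}.
Row 3, column 7: eliminating its row and column leaves {teal}.
Row 4, column 6: eliminating its row and column leaves {pink}.
Row 5, column 2: eliminating its row and column leaves {gold}.
Row 5, column 7: eliminating its row and column leaves {blue}.
Row 6, column 5: eliminating its row and column leaves {red}.
Row 7, column 1: eliminating its row and column leaves {grey}.
Row 7, column 2: eliminating its row and column leaves {red}.
Only one assignment across all blanks avoids any row or column repeat, giving 1 completion.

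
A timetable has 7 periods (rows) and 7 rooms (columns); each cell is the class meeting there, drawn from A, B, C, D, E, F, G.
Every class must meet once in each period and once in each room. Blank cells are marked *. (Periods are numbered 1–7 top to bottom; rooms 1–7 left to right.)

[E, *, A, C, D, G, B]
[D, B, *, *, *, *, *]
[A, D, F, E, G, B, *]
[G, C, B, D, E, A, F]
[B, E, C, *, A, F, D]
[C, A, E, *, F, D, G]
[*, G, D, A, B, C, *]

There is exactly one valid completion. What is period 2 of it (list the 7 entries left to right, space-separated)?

D B G F C E A

Period 2, room 3: period 2 has {B, D} and room 3 has {A, B, C, D, E, F}, leaving only G.
Period 2, room 4: period 2 has {B, D, G} and room 4 has {A, C, D, E}, leaving only F.
Period 2, room 5: period 2 has {B, D, F, G} and room 5 has {A, B, D, E, F, G}, leaving only C.
Period 2, room 6: period 2 has {B, C, D, F, G} and room 6 has {A, B, C, D, F, G}, leaving only E.
Period 2, room 7: period 2 has {B, C, D, E, F, G} and room 7 has {B, D, F, G}, leaving only A.
So period 2 reads: D B G F C E A.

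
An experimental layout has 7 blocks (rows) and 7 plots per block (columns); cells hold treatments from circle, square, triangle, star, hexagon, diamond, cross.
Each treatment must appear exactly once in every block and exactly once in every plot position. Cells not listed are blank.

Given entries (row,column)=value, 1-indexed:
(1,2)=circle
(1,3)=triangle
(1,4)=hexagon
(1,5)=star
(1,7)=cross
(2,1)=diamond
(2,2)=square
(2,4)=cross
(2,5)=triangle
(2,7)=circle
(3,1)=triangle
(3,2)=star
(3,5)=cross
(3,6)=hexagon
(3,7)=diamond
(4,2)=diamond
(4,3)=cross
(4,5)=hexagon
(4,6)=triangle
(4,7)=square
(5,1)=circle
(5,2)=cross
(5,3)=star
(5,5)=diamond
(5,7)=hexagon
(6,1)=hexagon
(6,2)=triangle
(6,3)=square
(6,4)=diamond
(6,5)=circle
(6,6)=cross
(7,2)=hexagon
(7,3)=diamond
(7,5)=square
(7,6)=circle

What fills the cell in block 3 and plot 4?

Block 1, plot 1: block 1 has {circle, triangle, star, hexagon, cross} and plot 1 has {circle, triangle, hexagon, diamond}, leaving only square.
Block 1, plot 6: block 1 has {circle, square, triangle, star, hexagon, cross} and plot 6 has {circle, triangle, hexagon, cross}, leaving only diamond.
Block 2, plot 3: block 2 has {circle, square, triangle, diamond, cross} and plot 3 has {square, triangle, star, diamond, cross}, leaving only hexagon.
Block 2, plot 6: block 2 has {circle, square, triangle, hexagon, diamond, cross} and plot 6 has {circle, triangle, hexagon, diamond, cross}, leaving only star.
Block 3, plot 3: block 3 has {triangle, star, hexagon, diamond, cross} and plot 3 has {square, triangle, star, hexagon, diamond, cross}, leaving only circle.
Block 3 already has {circle, triangle, star, hexagon, diamond, cross} and plot 4 already has {hexagon, diamond, cross}, so block 3, plot 4 must be square.

square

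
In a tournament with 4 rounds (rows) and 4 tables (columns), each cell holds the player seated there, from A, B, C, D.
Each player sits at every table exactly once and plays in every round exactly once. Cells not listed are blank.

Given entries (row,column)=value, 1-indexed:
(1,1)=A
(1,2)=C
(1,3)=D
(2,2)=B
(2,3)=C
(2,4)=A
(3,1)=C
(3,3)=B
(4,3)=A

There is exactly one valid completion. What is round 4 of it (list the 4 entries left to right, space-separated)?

B D A C

Round 4, table 2: round 4 has {A} and table 2 has {B, C}, leaving only D.
Round 4, table 1: round 4 has {A, D} and table 1 has {A, C}, leaving only B.
Round 4, table 4: round 4 has {A, B, D} and table 4 has {A}, leaving only C.
So round 4 reads: B D A C.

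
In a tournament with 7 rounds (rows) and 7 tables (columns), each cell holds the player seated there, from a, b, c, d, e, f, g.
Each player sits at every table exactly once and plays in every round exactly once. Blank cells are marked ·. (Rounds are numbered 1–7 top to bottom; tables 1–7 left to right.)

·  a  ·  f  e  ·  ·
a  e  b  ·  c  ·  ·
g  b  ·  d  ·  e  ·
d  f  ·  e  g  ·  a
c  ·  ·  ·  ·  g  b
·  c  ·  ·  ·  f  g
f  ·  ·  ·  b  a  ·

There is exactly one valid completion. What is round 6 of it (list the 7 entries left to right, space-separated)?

e c a b d f g

Round 1, table 1: round 1 has {a, e, f} and table 1 has {a, c, d, f, g}, leaving only b.
Round 6, table 1: round 6 has {c, f, g} and table 1 has {a, b, c, d, f, g}, leaving only e.
Round 2, table 4: round 2 has {a, b, c, e} and table 4 has {d, e, f}, leaving only g.
Round 2, table 6: round 2 has {a, b, c, e, g} and table 6 has {a, e, f, g}, leaving only d.
Round 1, table 6: round 1 has {a, b, e, f} and table 6 has {a, d, e, f, g}, leaving only c.
Round 1, table 7: round 1 has {a, b, c, e, f} and table 7 has {a, b, g}, leaving only d.
Round 1, table 3: round 1 has {a, b, c, d, e, f} and table 3 has {b}, leaving only g.
Round 2, table 7: round 2 has {a, b, c, d, e, g} and table 7 has {a, b, d, g}, leaving only f.
Round 3, table 7: round 3 has {b, d, e, g} and table 7 has {a, b, d, f, g}, leaving only c.
Round 4, table 3: round 4 has {a, d, e, f, g} and table 3 has {b, g}, leaving only c.
Round 4, table 6: round 4 has {a, c, d, e, f, g} and table 6 has {a, c, d, e, f, g}, leaving only b.
Round 5, table 2: round 5 has {b, c, g} and table 2 has {a, b, c, e, f}, leaving only d.
Round 5, table 4: round 5 has {b, c, d, g} and table 4 has {d, e, f, g}, leaving only a.
Round 6, table 4: round 6 has {c, e, f, g} and table 4 has {a, d, e, f, g}, leaving only b.
Round 5, table 5: round 5 has {a, b, c, d, g} and table 5 has {b, c, e, g}, leaving only f.
Round 3, table 5: round 3 has {b, c, d, e, g} and table 5 has {b, c, e, f, g}, leaving only a.
Round 6, table 5: round 6 has {b, c, e, f, g} and table 5 has {a, b, c, e, f, g}, leaving only d.
Round 6, table 3: round 6 has {b, c, d, e, f, g} and table 3 has {b, c, g}, leaving only a.
So round 6 reads: e c a b d f g.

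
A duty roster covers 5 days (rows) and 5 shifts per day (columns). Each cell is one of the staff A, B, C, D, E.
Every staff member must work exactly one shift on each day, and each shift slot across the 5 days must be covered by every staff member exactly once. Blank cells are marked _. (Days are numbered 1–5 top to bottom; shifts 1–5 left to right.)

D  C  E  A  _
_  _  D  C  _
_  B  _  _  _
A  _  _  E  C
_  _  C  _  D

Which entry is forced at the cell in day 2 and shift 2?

Day 1, shift 5: day 1 has {A, C, D, E} and shift 5 has {C, D}, leaving only B.
Day 3, shift 3: day 3 has {B} and shift 3 has {C, D, E}, leaving only A.
Day 3, shift 4: day 3 has {A, B} and shift 4 has {A, C, E}, leaving only D.
Day 3, shift 5: day 3 has {A, B, D} and shift 5 has {B, C, D}, leaving only E.
Day 2, shift 5: day 2 has {C, D} and shift 5 has {B, C, D, E}, leaving only A.
Day 2 already has {A, C, D} and shift 2 already has {B, C}, so day 2, shift 2 must be E.

E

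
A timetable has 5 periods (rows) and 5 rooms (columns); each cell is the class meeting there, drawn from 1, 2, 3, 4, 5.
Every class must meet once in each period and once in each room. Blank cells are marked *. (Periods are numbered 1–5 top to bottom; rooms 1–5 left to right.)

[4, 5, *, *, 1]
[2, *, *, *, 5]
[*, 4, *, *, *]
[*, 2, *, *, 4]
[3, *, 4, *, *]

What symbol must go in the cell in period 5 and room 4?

Period 5, room 2: period 5 has {3, 4} and room 2 has {2, 4, 5}, leaving only 1.
Period 2, room 2: period 2 has {2, 5} and room 2 has {1, 2, 4, 5}, leaving only 3.
Period 2, room 3: period 2 has {2, 3, 5} and room 3 has {4}, leaving only 1.
Period 2, room 4: period 2 has {1, 2, 3, 5} and room 4 has {}, leaving only 4.
Period 5, room 5: period 5 has {1, 3, 4} and room 5 has {1, 4, 5}, leaving only 2.
Period 5 already has {1, 2, 3, 4} and room 4 already has {4}, so period 5, room 4 must be 5.

5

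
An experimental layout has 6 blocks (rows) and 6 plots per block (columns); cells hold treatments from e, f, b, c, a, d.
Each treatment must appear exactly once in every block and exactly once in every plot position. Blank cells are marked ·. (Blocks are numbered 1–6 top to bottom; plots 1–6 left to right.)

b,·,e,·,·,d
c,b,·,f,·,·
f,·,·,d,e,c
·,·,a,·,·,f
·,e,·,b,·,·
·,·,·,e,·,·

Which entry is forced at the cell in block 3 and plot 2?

a

Block 3 already has {e, f, c, d} and plot 2 already has {e, b}, so block 3, plot 2 must be a.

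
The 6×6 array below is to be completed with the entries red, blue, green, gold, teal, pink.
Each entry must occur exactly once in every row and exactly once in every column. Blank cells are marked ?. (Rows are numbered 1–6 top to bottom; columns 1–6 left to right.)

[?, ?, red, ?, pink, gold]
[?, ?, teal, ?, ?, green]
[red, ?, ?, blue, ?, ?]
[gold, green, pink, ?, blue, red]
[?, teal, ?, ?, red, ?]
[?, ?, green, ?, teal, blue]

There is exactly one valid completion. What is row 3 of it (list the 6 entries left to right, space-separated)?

red pink gold blue green teal

Row 3, column 3: row 3 has {red, blue} and column 3 has {red, green, teal, pink}, leaving only gold.
Row 3, column 2: row 3 has {red, blue, gold} and column 2 has {green, teal}, leaving only pink.
Row 3, column 5: row 3 has {red, blue, gold, pink} and column 5 has {red, blue, teal, pink}, leaving only green.
Row 3, column 6: row 3 has {red, blue, green, gold, pink} and column 6 has {red, blue, green, gold}, leaving only teal.
So row 3 reads: red pink gold blue green teal.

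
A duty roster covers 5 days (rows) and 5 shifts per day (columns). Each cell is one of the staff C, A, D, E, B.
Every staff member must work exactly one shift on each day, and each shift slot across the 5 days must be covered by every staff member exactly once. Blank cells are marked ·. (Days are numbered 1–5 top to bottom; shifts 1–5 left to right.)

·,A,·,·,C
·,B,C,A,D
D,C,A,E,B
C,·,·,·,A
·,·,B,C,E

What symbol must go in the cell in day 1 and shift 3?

E

Day 2, shift 1: day 2 has {C, A, D, B} and shift 1 has {C, D}, leaving only E.
Day 1, shift 1: day 1 has {C, A} and shift 1 has {C, D, E}, leaving only B.
Day 1, shift 4: day 1 has {C, A, B} and shift 4 has {C, A, E}, leaving only D.
Day 1 already has {C, A, D, B} and shift 3 already has {C, A, B}, so day 1, shift 3 must be E.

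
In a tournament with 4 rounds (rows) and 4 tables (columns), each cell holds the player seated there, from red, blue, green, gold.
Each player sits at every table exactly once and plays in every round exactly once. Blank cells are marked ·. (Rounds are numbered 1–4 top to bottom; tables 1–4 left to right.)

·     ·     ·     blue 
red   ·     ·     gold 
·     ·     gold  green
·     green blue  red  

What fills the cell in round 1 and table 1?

Round 2, table 2: round 2 has {red, gold} and table 2 has {green}, leaving only blue.
Round 2, table 3: round 2 has {red, blue, gold} and table 3 has {blue, gold}, leaving only green.
Round 1, table 3: round 1 has {blue} and table 3 has {blue, green, gold}, leaving only red.
Round 1, table 2: round 1 has {red, blue} and table 2 has {blue, green}, leaving only gold.
Round 1 already has {red, blue, gold} and table 1 already has {red}, so round 1, table 1 must be green.

green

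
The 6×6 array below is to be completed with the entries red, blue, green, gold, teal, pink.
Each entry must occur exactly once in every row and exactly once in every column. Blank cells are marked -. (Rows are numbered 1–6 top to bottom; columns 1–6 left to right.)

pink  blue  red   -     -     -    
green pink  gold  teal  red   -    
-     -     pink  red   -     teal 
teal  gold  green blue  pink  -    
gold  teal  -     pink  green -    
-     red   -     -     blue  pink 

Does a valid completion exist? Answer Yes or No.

Row 6, column 1: row 6 together with column 1 already contain {red, blue, green, gold, teal, pink} — every symbol — so nothing can go there. The grid has no valid completion.

No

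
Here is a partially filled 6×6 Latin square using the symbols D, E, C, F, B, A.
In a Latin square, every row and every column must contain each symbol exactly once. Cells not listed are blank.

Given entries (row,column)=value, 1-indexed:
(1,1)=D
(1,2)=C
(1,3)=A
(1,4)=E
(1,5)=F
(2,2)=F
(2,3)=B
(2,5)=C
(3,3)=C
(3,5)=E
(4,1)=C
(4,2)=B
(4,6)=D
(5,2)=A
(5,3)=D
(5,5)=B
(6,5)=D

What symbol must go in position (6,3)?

F

Row 1, column 6: row 1 has {D, E, C, F, A} and column 6 has {D}, leaving only B.
Row 3, column 2: row 3 has {E, C} and column 2 has {C, F, B, A}, leaving only D.
Row 4, column 5: row 4 has {D, C, B} and column 5 has {D, E, C, F, B}, leaving only A.
Row 4, column 4: row 4 has {D, C, B, A} and column 4 has {E}, leaving only F.
Row 4, column 3: row 4 has {D, C, F, B, A} and column 3 has {D, C, B, A}, leaving only E.
Row 6 already has {D} and column 3 already has {D, E, C, B, A}, so row 6, column 3 must be F.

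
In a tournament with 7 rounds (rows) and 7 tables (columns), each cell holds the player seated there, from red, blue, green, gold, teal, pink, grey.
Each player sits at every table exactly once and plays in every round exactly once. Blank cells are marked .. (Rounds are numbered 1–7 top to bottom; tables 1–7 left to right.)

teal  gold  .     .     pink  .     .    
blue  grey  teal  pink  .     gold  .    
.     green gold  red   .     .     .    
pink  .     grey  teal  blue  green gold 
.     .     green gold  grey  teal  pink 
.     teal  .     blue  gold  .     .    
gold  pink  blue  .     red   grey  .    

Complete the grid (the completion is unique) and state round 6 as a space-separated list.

Round 1, table 3: round 1 has {gold, teal, pink} and table 3 has {blue, green, gold, teal, grey}, leaving only red.
Round 6, table 3: round 6 has {blue, gold, teal} and table 3 has {red, blue, green, gold, teal, grey}, leaving only pink.
Round 6, table 6: round 6 has {blue, gold, teal, pink} and table 6 has {green, gold, teal, grey}, leaving only red.
Round 1, table 6: round 1 has {red, gold, teal, pink} and table 6 has {red, green, gold, teal, grey}, leaving only blue.
Round 2, table 5: round 2 has {blue, gold, teal, pink, grey} and table 5 has {red, blue, gold, pink, grey}, leaving only green.
Round 2, table 7: round 2 has {blue, green, gold, teal, pink, grey} and table 7 has {gold, pink}, leaving only red.
Round 3, table 1: round 3 has {red, green, gold} and table 1 has {blue, gold, teal, pink}, leaving only grey.
Round 6, table 1: round 6 has {red, blue, gold, teal, pink} and table 1 has {blue, gold, teal, pink, grey}, leaving only green.
Round 6, table 7: round 6 has {red, blue, green, gold, teal, pink} and table 7 has {red, gold, pink}, leaving only grey.
So round 6 reads: green teal pink blue gold red grey.

green teal pink blue gold red grey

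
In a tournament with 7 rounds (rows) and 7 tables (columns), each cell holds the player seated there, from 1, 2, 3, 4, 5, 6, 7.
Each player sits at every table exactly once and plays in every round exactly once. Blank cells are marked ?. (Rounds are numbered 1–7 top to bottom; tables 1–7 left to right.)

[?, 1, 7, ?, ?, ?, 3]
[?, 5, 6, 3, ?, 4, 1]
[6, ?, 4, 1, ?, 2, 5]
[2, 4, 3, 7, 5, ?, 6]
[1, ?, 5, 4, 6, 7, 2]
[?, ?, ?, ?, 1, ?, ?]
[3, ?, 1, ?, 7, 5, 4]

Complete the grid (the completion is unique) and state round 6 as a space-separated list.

4 6 2 5 1 3 7

Round 6, table 3: round 6 has {1} and table 3 has {1, 3, 4, 5, 6, 7}, leaving only 2.
Round 6, table 7: round 6 has {1, 2} and table 7 has {1, 2, 3, 4, 5, 6}, leaving only 7.
Round 1, table 6: round 1 has {1, 3, 7} and table 6 has {2, 4, 5, 7}, leaving only 6.
Round 6, table 6: round 6 has {1, 2, 7} and table 6 has {2, 4, 5, 6, 7}, leaving only 3.
Round 6, table 2: round 6 has {1, 2, 3, 7} and table 2 has {1, 4, 5}, leaving only 6.
Round 6, table 4: round 6 has {1, 2, 3, 6, 7} and table 4 has {1, 3, 4, 7}, leaving only 5.
Round 6, table 1: round 6 has {1, 2, 3, 5, 6, 7} and table 1 has {1, 2, 3, 6}, leaving only 4.
So round 6 reads: 4 6 2 5 1 3 7.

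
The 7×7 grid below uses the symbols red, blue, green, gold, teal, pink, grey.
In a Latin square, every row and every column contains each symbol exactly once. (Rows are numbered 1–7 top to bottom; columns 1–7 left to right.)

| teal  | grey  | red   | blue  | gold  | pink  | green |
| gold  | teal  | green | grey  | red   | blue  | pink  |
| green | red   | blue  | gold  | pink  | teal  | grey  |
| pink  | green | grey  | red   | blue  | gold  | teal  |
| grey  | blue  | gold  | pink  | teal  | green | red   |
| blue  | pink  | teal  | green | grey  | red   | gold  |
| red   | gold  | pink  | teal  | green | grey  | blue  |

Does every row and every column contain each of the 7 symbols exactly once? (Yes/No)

Yes

Each row is a permutation of the 7 symbols, and so is each column.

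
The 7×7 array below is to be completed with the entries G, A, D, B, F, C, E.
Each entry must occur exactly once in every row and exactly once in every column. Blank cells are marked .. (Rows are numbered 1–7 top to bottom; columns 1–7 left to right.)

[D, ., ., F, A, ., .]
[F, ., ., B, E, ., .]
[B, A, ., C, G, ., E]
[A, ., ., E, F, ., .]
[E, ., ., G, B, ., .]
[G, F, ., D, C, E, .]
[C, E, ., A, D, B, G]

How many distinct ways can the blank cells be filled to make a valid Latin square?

Row 1, column 2: eliminating its row and column leaves {G, B, C}.
Row 1, column 3: eliminating its row and column leaves {G, B, C, E}.
Row 1, column 6: eliminating its row and column leaves {G, C}.
Row 1, column 7: eliminating its row and column leaves {B, C}.
Row 2, column 2: eliminating its row and column leaves {G, D, C}.
Row 2, column 3: eliminating its row and column leaves {G, A, D, C}.
Row 2, column 6: eliminating its row and column leaves {G, A, D, C}.
Row 2, column 7: eliminating its row and column leaves {A, D, C}.
Row 3, column 3: eliminating its row and column leaves {D, F}.
Row 3, column 6: eliminating its row and column leaves {D, F}.
Row 4, column 2: eliminating its row and column leaves {G, D, B, C}.
Row 4, column 3: eliminating its row and column leaves {G, D, B, C}.
Row 4, column 6: eliminating its row and column leaves {G, D, C}.
Row 4, column 7: eliminating its row and column leaves {D, B, C}.
Row 5, column 2: eliminating its row and column leaves {D, C}.
Row 5, column 3: eliminating its row and column leaves {A, D, F, C}.
Row 5, column 6: eliminating its row and column leaves {A, D, F, C}.
Row 5, column 7: eliminating its row and column leaves {A, D, F, C}.
Row 6, column 3: eliminating its row and column leaves {A, B}.
Row 6, column 7: eliminating its row and column leaves {A, B}.
Row 7, column 3: eliminating its row and column leaves {F}.
Enumerating the assignments across these blanks that avoid any row or column repeat gives 10 completions.

10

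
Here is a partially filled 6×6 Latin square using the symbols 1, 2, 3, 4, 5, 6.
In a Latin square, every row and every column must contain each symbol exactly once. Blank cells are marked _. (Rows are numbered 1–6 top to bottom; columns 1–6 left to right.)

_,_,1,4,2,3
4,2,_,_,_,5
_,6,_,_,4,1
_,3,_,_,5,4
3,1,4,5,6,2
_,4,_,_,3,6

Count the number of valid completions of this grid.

Row 1, column 1: eliminating its row and column leaves {5, 6}.
Row 1, column 2: eliminating its row and column leaves {5}.
Row 2, column 3: eliminating its row and column leaves {3, 6}.
Row 2, column 4: eliminating its row and column leaves {1, 3, 6}.
Row 2, column 5: eliminating its row and column leaves {1}.
Row 3, column 1: eliminating its row and column leaves {2, 5}.
Row 3, column 3: eliminating its row and column leaves {2, 3, 5}.
Row 3, column 4: eliminating its row and column leaves {2, 3}.
Row 4, column 1: eliminating its row and column leaves {1, 2, 6}.
Row 4, column 3: eliminating its row and column leaves {2, 6}.
Row 4, column 4: eliminating its row and column leaves {1, 2, 6}.
Row 6, column 1: eliminating its row and column leaves {1, 2, 5}.
Row 6, column 3: eliminating its row and column leaves {2, 5}.
Row 6, column 4: eliminating its row and column leaves {1, 2}.
Enumerating the assignments across these blanks that avoid any row or column repeat gives 4 completions.

4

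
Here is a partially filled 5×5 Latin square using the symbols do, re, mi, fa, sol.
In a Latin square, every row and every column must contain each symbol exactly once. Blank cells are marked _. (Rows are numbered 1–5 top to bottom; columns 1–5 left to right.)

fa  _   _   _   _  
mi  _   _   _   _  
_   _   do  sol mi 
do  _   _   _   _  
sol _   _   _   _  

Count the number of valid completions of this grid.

56

Row 1, column 2: eliminating its row and column leaves {do, re, mi, sol}.
Row 1, column 3: eliminating its row and column leaves {re, mi, sol}.
Row 1, column 4: eliminating its row and column leaves {do, re, mi}.
Row 1, column 5: eliminating its row and column leaves {do, re, sol}.
Row 2, column 2: eliminating its row and column leaves {do, re, fa, sol}.
Row 2, column 3: eliminating its row and column leaves {re, fa, sol}.
Row 2, column 4: eliminating its row and column leaves {do, re, fa}.
Row 2, column 5: eliminating its row and column leaves {do, re, fa, sol}.
Row 3, column 1: eliminating its row and column leaves {re}.
Row 3, column 2: eliminating its row and column leaves {re, fa}.
Row 4, column 2: eliminating its row and column leaves {re, mi, fa, sol}.
Row 4, column 3: eliminating its row and column leaves {re, mi, fa, sol}.
Row 4, column 4: eliminating its row and column leaves {re, mi, fa}.
Row 4, column 5: eliminating its row and column leaves {re, fa, sol}.
Row 5, column 2: eliminating its row and column leaves {do, re, mi, fa}.
Row 5, column 3: eliminating its row and column leaves {re, mi, fa}.
Row 5, column 4: eliminating its row and column leaves {do, re, mi, fa}.
Row 5, column 5: eliminating its row and column leaves {do, re, fa}.
Enumerating the assignments across these blanks that avoid any row or column repeat gives 56 completions.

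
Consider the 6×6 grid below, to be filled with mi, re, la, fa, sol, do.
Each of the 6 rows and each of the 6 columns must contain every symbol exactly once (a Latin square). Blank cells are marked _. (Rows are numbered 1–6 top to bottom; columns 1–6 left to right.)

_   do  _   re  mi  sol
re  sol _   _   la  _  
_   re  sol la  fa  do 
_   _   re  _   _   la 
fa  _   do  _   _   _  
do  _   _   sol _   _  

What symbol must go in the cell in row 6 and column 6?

Row 1, column 1: row 1 has {mi, re, sol, do} and column 1 has {re, fa, do}, leaving only la.
Row 1, column 3: row 1 has {mi, re, la, sol, do} and column 3 has {re, sol, do}, leaving only fa.
Row 2, column 3: row 2 has {re, la, sol} and column 3 has {re, fa, sol, do}, leaving only mi.
Row 2, column 6: row 2 has {mi, re, la, sol} and column 6 has {la, sol, do}, leaving only fa.
Row 2, column 4: row 2 has {mi, re, la, fa, sol} and column 4 has {re, la, sol}, leaving only do.
Row 3, column 1: row 3 has {re, la, fa, sol, do} and column 1 has {re, la, fa, do}, leaving only mi.
Row 4, column 1: row 4 has {re, la} and column 1 has {mi, re, la, fa, do}, leaving only sol.
Row 4, column 5: row 4 has {re, la, sol} and column 5 has {mi, la, fa}, leaving only do.
Row 5, column 4: row 5 has {fa, do} and column 4 has {re, la, sol, do}, leaving only mi.
Row 4, column 4: row 4 has {re, la, sol, do} and column 4 has {mi, re, la, sol, do}, leaving only fa.
Row 4, column 2: row 4 has {re, la, fa, sol, do} and column 2 has {re, sol, do}, leaving only mi.
Row 5, column 2: row 5 has {mi, fa, do} and column 2 has {mi, re, sol, do}, leaving only la.
Row 5, column 6: row 5 has {mi, la, fa, do} and column 6 has {la, fa, sol, do}, leaving only re.
Row 6 already has {sol, do} and column 6 already has {re, la, fa, sol, do}, so row 6, column 6 must be mi.

mi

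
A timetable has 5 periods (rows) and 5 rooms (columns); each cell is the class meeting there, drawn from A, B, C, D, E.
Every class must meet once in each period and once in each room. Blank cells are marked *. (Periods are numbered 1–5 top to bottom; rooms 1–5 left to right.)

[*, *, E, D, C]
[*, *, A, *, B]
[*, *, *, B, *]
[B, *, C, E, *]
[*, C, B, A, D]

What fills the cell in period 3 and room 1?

Period 1, room 1: period 1 has {C, D, E} and room 1 has {B}, leaving only A.
Period 1, room 2: period 1 has {A, C, D, E} and room 2 has {C}, leaving only B.
Period 2, room 4: period 2 has {A, B} and room 4 has {A, B, D, E}, leaving only C.
Period 3, room 3: period 3 has {B} and room 3 has {A, B, C, E}, leaving only D.
Period 4, room 5: period 4 has {B, C, E} and room 5 has {B, C, D}, leaving only A.
Period 3, room 5: period 3 has {B, D} and room 5 has {A, B, C, D}, leaving only E.
Period 3 already has {B, D, E} and room 1 already has {A, B}, so period 3, room 1 must be C.

C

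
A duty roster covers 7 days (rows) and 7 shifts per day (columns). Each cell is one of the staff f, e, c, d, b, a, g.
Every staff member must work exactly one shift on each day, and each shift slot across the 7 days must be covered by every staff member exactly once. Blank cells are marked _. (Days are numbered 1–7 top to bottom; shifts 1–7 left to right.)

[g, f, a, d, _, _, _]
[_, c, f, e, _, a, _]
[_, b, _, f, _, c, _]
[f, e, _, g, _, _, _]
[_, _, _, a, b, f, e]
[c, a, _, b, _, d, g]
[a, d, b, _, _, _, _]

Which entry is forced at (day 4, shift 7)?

Day 4, shift 6: day 4 has {f, e, g} and shift 6 has {f, c, d, a}, leaving only b.
Day 1, shift 6: day 1 has {f, d, a, g} and shift 6 has {f, c, d, b, a}, leaving only e.
Day 1, shift 5: day 1 has {f, e, d, a, g} and shift 5 has {b}, leaving only c.
Day 1, shift 7: day 1 has {f, e, c, d, a, g} and shift 7 has {e, g}, leaving only b.
Day 2, shift 7: day 2 has {f, e, c, a} and shift 7 has {e, b, g}, leaving only d.
Day 2, shift 1: day 2 has {f, e, c, d, a} and shift 1 has {f, c, a, g}, leaving only b.
Day 2, shift 5: day 2 has {f, e, c, d, b, a} and shift 5 has {c, b}, leaving only g.
Day 3, shift 7: day 3 has {f, c, b} and shift 7 has {e, d, b, g}, leaving only a.
Day 4 already has {f, e, b, g} and shift 7 already has {e, d, b, a, g}, so day 4, shift 7 must be c.

c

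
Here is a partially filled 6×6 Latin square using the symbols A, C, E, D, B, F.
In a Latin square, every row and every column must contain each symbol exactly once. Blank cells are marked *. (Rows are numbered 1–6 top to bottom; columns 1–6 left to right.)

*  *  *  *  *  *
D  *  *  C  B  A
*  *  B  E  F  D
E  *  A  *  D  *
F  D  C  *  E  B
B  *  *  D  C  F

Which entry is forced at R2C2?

E

Row 1, column 5: row 1 has {} and column 5 has {C, E, D, B, F}, leaving only A.
Row 1, column 1: row 1 has {A} and column 1 has {E, D, B, F}, leaving only C.
Row 1, column 6: row 1 has {A, C} and column 6 has {A, D, B, F}, leaving only E.
Row 3, column 1: row 3 has {E, D, B, F} and column 1 has {C, E, D, B, F}, leaving only A.
Row 3, column 2: row 3 has {A, E, D, B, F} and column 2 has {D}, leaving only C.
Row 4, column 6: row 4 has {A, E, D} and column 6 has {A, E, D, B, F}, leaving only C.
Row 5, column 4: row 5 has {C, E, D, B, F} and column 4 has {C, E, D}, leaving only A.
Row 6, column 3: row 6 has {C, D, B, F} and column 3 has {A, C, B}, leaving only E.
Row 2, column 3: row 2 has {A, C, D, B} and column 3 has {A, C, E, B}, leaving only F.
Row 2 already has {A, C, D, B, F} and column 2 already has {C, D}, so row 2, column 2 must be E.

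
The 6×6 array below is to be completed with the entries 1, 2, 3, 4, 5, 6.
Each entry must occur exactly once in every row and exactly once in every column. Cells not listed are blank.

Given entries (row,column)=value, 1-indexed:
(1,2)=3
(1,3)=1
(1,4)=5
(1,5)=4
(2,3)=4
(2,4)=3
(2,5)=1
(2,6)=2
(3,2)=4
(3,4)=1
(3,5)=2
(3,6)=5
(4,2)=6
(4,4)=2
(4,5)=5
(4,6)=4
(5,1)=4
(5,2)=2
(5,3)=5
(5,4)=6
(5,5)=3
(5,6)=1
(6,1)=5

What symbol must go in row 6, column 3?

Row 1, column 6: row 1 has {1, 3, 4, 5} and column 6 has {1, 2, 4, 5}, leaving only 6.
Row 1, column 1: row 1 has {1, 3, 4, 5, 6} and column 1 has {4, 5}, leaving only 2.
Row 2, column 1: row 2 has {1, 2, 3, 4} and column 1 has {2, 4, 5}, leaving only 6.
Row 2, column 2: row 2 has {1, 2, 3, 4, 6} and column 2 has {2, 3, 4, 6}, leaving only 5.
Row 3, column 1: row 3 has {1, 2, 4, 5} and column 1 has {2, 4, 5, 6}, leaving only 3.
Row 3, column 3: row 3 has {1, 2, 3, 4, 5} and column 3 has {1, 4, 5}, leaving only 6.
Row 4, column 1: row 4 has {2, 4, 5, 6} and column 1 has {2, 3, 4, 5, 6}, leaving only 1.
Row 4, column 3: row 4 has {1, 2, 4, 5, 6} and column 3 has {1, 4, 5, 6}, leaving only 3.
Row 6 already has {5} and column 3 already has {1, 3, 4, 5, 6}, so row 6, column 3 must be 2.

2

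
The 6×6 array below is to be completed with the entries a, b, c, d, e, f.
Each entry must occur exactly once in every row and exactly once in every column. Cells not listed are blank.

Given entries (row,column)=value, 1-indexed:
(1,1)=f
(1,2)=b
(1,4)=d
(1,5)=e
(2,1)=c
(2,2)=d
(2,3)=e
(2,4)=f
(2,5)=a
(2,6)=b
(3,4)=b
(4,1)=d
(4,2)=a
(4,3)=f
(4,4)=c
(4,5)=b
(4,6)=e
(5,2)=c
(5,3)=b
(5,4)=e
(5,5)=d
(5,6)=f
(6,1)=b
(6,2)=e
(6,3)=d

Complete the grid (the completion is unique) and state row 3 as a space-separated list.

e f a b c d

Row 3, column 2: row 3 has {b} and column 2 has {a, b, c, d, e}, leaving only f.
Row 3, column 5: row 3 has {b, f} and column 5 has {a, b, d, e}, leaving only c.
Row 3, column 3: row 3 has {b, c, f} and column 3 has {b, d, e, f}, leaving only a.
Row 3, column 1: row 3 has {a, b, c, f} and column 1 has {b, c, d, f}, leaving only e.
Row 3, column 6: row 3 has {a, b, c, e, f} and column 6 has {b, e, f}, leaving only d.
So row 3 reads: e f a b c d.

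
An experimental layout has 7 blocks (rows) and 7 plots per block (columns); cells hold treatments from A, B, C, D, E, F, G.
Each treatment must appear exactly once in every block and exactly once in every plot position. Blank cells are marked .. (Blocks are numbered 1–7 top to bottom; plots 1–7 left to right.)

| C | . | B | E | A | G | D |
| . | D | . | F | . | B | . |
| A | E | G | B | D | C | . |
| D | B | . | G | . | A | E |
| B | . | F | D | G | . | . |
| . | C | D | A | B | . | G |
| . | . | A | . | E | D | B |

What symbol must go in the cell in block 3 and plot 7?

F

Block 3 already has {A, B, C, D, E, G} and plot 7 already has {B, D, E, G}, so block 3, plot 7 must be F.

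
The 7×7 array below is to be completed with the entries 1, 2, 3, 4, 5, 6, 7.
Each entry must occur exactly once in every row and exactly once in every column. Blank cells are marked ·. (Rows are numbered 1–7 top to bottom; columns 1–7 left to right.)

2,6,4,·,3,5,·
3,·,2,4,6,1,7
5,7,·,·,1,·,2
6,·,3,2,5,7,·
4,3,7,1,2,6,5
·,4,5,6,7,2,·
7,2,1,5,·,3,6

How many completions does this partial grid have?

Row 1, column 4: eliminating its row and column leaves {7}.
Row 1, column 7: eliminating its row and column leaves {1}.
Row 2, column 2: eliminating its row and column leaves {5}.
Row 3, column 3: eliminating its row and column leaves {6}.
Row 3, column 4: eliminating its row and column leaves {3}.
Row 3, column 6: eliminating its row and column leaves {4}.
Row 4, column 2: eliminating its row and column leaves {1}.
Row 4, column 7: eliminating its row and column leaves {1, 4}.
Row 6, column 1: eliminating its row and column leaves {1}.
Row 6, column 7: eliminating its row and column leaves {1, 3}.
Row 7, column 5: eliminating its row and column leaves {4}.
Only one assignment across all blanks avoids any row or column repeat, giving 1 completion.

1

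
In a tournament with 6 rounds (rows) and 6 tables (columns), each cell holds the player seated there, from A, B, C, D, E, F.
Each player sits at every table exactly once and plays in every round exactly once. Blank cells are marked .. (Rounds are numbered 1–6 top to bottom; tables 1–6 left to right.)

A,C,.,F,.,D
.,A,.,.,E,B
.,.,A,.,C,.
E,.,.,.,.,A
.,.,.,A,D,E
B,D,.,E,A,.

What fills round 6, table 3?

F

Round 1, table 5: round 1 has {A, C, D, F} and table 5 has {A, C, D, E}, leaving only B.
Round 1, table 3: round 1 has {A, B, C, D, F} and table 3 has {A}, leaving only E.
Round 3, table 6: round 3 has {A, C} and table 6 has {A, B, D, E}, leaving only F.
Round 3, table 1: round 3 has {A, C, F} and table 1 has {A, B, E}, leaving only D.
Round 3, table 4: round 3 has {A, C, D, F} and table 4 has {A, E, F}, leaving only B.
Round 3, table 2: round 3 has {A, B, C, D, F} and table 2 has {A, C, D}, leaving only E.
Round 4, table 5: round 4 has {A, E} and table 5 has {A, B, C, D, E}, leaving only F.
Round 4, table 2: round 4 has {A, E, F} and table 2 has {A, C, D, E}, leaving only B.
Round 5, table 2: round 5 has {A, D, E} and table 2 has {A, B, C, D, E}, leaving only F.
Round 5, table 1: round 5 has {A, D, E, F} and table 1 has {A, B, D, E}, leaving only C.
Round 2, table 1: round 2 has {A, B, E} and table 1 has {A, B, C, D, E}, leaving only F.
Round 5, table 3: round 5 has {A, C, D, E, F} and table 3 has {A, E}, leaving only B.
Round 6, table 6: round 6 has {A, B, D, E} and table 6 has {A, B, D, E, F}, leaving only C.
Round 6 already has {A, B, C, D, E} and table 3 already has {A, B, E}, so round 6, table 3 must be F.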